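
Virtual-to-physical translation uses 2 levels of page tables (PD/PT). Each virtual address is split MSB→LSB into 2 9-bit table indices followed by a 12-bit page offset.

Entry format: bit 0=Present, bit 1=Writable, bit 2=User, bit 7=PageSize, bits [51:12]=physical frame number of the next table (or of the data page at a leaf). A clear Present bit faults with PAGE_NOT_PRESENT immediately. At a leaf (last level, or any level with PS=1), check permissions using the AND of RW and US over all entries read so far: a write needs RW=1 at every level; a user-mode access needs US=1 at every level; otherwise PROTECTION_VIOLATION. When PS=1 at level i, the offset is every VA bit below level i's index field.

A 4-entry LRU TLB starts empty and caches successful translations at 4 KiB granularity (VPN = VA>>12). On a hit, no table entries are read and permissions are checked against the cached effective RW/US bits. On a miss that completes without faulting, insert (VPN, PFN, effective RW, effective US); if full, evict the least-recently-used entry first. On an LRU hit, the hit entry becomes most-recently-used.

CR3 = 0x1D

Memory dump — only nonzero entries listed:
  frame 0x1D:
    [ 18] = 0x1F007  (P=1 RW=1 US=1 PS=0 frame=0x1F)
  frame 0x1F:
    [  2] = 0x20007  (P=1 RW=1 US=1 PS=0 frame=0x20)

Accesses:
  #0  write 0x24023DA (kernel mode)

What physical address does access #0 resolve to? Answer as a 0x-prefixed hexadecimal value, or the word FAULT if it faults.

Trace:
#0 VA=0x24023DA (w,kernel):
  lvl0: tbl 0x1D, slot 18 ⇒ 0x1F007 (P1/RW1/US1/PS0)
  lvl1: tbl 0x1F, slot 2 ⇒ 0x20007 (P1/RW1/US1/PS0)
  ✓ 0x203DA  — 2 lookups

Access #0 PA: 0x203DA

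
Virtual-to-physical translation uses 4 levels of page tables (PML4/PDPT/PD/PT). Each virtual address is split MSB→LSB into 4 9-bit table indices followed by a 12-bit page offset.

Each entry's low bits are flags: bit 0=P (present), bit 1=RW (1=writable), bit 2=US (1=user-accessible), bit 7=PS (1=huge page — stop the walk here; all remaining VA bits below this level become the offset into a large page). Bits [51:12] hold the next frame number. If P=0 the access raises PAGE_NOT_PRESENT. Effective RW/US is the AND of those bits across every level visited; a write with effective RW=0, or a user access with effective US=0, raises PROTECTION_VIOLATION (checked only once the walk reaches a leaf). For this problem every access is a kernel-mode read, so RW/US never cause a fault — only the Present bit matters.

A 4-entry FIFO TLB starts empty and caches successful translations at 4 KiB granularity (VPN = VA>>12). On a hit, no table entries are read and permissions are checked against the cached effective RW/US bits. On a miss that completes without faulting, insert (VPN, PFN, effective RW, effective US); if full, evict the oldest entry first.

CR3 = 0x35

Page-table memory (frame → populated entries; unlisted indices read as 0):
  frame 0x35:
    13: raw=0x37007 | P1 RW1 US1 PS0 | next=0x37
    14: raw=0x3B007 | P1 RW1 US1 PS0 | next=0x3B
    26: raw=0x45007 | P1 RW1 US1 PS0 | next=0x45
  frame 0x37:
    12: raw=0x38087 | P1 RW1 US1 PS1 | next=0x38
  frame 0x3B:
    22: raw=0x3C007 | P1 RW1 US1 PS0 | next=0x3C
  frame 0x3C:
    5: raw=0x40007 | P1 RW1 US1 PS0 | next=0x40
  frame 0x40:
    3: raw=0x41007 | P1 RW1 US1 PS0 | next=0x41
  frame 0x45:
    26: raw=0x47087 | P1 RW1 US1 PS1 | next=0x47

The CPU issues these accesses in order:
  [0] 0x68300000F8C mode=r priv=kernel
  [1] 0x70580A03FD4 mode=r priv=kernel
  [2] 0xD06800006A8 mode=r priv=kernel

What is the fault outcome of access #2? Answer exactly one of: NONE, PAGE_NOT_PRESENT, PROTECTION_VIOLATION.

Per-access translation:
#0 VA=0x68300000F8C (r,kernel):
  L0 @0x35[13] → 0x37007  P=1,RW=1,US=1,PS=0
  L1 @0x37[12] → 0x38087  P=1,RW=1,US=1,PS=1
  ⇒ phys 0x38F8C (huge @L1)  [2 reads]
#1 VA=0x70580A03FD4 (r,kernel):
  L0 @0x35[14] → 0x3B007  P=1,RW=1,US=1,PS=0
  L1 @0x3B[22] → 0x3C007  P=1,RW=1,US=1,PS=0
  L2 @0x3C[5] → 0x40007  P=1,RW=1,US=1,PS=0
  L3 @0x40[3] → 0x41007  P=1,RW=1,US=1,PS=0
  ⇒ phys 0x41FD4  [4 reads]
#2 VA=0xD06800006A8 (r,kernel):
  L0 @0x35[26] → 0x45007  P=1,RW=1,US=1,PS=0
  L1 @0x45[26] → 0x47087  P=1,RW=1,US=1,PS=1
  ⇒ phys 0x476A8 (huge @L1)  [2 reads]

Access #2 fault: NONE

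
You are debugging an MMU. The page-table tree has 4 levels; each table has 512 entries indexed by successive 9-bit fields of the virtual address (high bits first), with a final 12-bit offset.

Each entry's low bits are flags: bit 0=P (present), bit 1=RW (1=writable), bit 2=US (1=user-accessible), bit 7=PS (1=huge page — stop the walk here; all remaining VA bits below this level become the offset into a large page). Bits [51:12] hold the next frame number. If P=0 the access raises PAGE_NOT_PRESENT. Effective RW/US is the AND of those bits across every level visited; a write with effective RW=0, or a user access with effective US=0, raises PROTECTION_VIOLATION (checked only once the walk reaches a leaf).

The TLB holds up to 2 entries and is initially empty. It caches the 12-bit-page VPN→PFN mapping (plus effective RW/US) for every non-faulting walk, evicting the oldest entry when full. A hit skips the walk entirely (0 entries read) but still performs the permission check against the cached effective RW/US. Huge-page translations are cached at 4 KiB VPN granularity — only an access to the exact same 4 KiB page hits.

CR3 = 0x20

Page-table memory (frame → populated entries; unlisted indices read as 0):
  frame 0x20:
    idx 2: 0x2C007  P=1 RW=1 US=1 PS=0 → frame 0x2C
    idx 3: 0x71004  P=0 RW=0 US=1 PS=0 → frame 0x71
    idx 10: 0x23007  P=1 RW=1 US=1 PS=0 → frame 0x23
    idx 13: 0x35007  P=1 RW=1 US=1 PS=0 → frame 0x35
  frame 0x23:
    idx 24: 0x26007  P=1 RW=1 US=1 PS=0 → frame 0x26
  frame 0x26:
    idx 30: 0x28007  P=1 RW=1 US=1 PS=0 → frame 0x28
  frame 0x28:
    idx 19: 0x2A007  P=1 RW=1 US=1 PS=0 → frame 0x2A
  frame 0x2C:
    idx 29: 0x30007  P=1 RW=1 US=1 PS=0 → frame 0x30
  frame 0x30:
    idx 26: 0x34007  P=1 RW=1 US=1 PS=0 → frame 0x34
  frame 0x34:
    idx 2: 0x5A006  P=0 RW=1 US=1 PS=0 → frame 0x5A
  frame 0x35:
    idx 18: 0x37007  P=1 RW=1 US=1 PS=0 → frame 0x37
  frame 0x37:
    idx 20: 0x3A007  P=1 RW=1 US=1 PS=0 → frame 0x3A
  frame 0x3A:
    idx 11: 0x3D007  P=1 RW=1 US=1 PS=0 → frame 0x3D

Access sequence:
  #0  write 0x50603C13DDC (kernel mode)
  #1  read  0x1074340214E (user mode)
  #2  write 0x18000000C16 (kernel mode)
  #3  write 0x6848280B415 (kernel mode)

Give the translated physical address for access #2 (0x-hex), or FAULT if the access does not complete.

Trace:
#0 VA=0x50603C13DDC (w,kernel):
  lvl0: tbl 0x20, slot 10 ⇒ 0x23007 (P1/RW1/US1/PS0)
  lvl1: tbl 0x23, slot 24 ⇒ 0x26007 (P1/RW1/US1/PS0)
  lvl2: tbl 0x26, slot 30 ⇒ 0x28007 (P1/RW1/US1/PS0)
  lvl3: tbl 0x28, slot 19 ⇒ 0x2A007 (P1/RW1/US1/PS0)
  ⇒ phys 0x2ADDC  [4 reads]
#1 VA=0x1074340214E (r,user):
  lvl0: tbl 0x20, slot 2 ⇒ 0x2C007 (P1/RW1/US1/PS0)
  lvl1: tbl 0x2C, slot 29 ⇒ 0x30007 (P1/RW1/US1/PS0)
  lvl2: tbl 0x30, slot 26 ⇒ 0x34007 (P1/RW1/US1/PS0)
  lvl3: tbl 0x34, slot 2 ⇒ 0x5A006 (P0/RW1/US1/PS0)
  → PAGE_NOT_PRESENT  (4 entries read)
#2 VA=0x18000000C16 (w,kernel):
  lvl0: tbl 0x20, slot 3 ⇒ 0x71004 (P0/RW0/US1/PS0)
  → PAGE_NOT_PRESENT  (1 entries read)
#3 VA=0x6848280B415 (w,kernel):
  lvl0: tbl 0x20, slot 13 ⇒ 0x35007 (P1/RW1/US1/PS0)
  lvl1: tbl 0x35, slot 18 ⇒ 0x37007 (P1/RW1/US1/PS0)
  lvl2: tbl 0x37, slot 20 ⇒ 0x3A007 (P1/RW1/US1/PS0)
  lvl3: tbl 0x3A, slot 11 ⇒ 0x3D007 (P1/RW1/US1/PS0)
  ⇒ phys 0x3D415  [4 reads]

Access #2 PA: FAULT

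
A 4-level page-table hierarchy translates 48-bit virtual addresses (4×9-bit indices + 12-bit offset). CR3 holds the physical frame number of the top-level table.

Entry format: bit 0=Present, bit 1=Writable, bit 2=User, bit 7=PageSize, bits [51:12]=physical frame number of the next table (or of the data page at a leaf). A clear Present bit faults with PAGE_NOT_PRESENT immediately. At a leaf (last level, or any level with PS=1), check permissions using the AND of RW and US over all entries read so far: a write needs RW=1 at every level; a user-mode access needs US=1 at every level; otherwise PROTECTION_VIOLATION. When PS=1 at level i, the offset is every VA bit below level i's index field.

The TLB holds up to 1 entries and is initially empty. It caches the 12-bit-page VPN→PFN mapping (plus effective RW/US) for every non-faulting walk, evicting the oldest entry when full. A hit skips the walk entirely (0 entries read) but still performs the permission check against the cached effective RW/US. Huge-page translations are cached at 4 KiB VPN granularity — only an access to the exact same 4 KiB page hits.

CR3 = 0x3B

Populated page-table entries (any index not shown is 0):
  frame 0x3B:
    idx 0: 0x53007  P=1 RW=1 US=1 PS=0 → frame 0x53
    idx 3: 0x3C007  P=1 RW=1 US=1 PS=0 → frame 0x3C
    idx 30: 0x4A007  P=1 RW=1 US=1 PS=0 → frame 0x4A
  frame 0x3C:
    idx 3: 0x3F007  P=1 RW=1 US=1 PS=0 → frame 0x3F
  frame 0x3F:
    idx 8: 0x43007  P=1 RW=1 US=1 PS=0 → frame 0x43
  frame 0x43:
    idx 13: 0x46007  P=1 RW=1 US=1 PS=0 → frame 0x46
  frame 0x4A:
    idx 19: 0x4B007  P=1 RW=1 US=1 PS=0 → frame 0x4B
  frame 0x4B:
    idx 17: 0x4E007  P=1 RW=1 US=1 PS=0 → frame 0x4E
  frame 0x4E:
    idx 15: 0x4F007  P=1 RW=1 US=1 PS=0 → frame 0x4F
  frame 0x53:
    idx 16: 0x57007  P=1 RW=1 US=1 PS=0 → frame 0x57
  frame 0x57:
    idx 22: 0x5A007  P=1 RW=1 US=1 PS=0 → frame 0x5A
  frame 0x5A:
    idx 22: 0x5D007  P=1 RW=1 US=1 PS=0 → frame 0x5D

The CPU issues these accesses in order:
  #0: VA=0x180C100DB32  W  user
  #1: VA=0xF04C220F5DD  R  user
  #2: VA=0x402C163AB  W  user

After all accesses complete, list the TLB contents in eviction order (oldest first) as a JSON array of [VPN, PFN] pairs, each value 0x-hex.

Per-access translation:
#0 VA=0x180C100DB32 (w,user):
  L0 @0x3B[3] → 0x3C007  P=1,RW=1,US=1,PS=0
  L1 @0x3C[3] → 0x3F007  P=1,RW=1,US=1,PS=0
  L2 @0x3F[8] → 0x43007  P=1,RW=1,US=1,PS=0
  L3 @0x43[13] → 0x46007  P=1,RW=1,US=1,PS=0
  → PA=0x46B32  (4 entries read)
#1 VA=0xF04C220F5DD (r,user):
  L0 @0x3B[30] → 0x4A007  P=1,RW=1,US=1,PS=0
  L1 @0x4A[19] → 0x4B007  P=1,RW=1,US=1,PS=0
  L2 @0x4B[17] → 0x4E007  P=1,RW=1,US=1,PS=0
  L3 @0x4E[15] → 0x4F007  P=1,RW=1,US=1,PS=0
  → PA=0x4F5DD  (4 entries read)
#2 VA=0x402C163AB (w,user):
  L0 @0x3B[0] → 0x53007  P=1,RW=1,US=1,PS=0
  L1 @0x53[16] → 0x57007  P=1,RW=1,US=1,PS=0
  L2 @0x57[22] → 0x5A007  P=1,RW=1,US=1,PS=0
  L3 @0x5A[22] → 0x5D007  P=1,RW=1,US=1,PS=0
  → PA=0x5D3AB  (4 entries read)

TLB: [["0x402C16", "0x5D"]]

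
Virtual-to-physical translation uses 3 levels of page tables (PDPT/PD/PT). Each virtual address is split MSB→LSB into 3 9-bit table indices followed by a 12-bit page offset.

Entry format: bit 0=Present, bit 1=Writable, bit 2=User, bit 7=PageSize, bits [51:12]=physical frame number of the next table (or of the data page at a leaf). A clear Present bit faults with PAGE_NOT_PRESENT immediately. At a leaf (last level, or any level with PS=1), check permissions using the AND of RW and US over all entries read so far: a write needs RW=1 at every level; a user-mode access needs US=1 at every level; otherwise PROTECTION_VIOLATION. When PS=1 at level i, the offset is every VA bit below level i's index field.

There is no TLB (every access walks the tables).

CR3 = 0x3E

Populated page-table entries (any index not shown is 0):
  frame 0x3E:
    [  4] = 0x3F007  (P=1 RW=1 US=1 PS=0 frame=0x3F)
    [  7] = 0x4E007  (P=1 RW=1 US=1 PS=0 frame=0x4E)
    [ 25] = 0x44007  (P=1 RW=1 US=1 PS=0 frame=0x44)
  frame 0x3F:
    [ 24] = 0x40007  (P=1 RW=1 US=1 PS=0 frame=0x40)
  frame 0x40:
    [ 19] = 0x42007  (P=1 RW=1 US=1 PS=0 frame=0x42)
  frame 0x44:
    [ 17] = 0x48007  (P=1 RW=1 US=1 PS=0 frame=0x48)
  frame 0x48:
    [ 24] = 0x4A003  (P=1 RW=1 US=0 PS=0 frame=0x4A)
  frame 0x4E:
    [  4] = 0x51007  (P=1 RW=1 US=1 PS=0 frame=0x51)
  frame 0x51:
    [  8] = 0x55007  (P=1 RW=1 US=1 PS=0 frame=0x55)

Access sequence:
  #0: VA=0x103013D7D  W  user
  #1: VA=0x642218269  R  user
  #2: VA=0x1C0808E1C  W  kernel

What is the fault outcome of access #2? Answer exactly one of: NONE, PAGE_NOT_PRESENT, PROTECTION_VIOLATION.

Trace:
#0 VA=0x103013D7D (w,user):
  [0] read 0x3E idx=4: raw=0x3F007 flags P=1 W=1 U=1 S=0
  [1] read 0x3F idx=24: raw=0x40007 flags P=1 W=1 U=1 S=0
  [2] read 0x40 idx=19: raw=0x42007 flags P=1 W=1 U=1 S=0
  ✓ 0x42D7D  — 3 lookups
#1 VA=0x642218269 (r,user):
  [0] read 0x3E idx=25: raw=0x44007 flags P=1 W=1 U=1 S=0
  [1] read 0x44 idx=17: raw=0x48007 flags P=1 W=1 U=1 S=0
  [2] read 0x48 idx=24: raw=0x4A003 flags P=1 W=1 U=0 S=0
  ✗ PROTECTION_VIOLATION  [3 reads]
#2 VA=0x1C0808E1C (w,kernel):
  [0] read 0x3E idx=7: raw=0x4E007 flags P=1 W=1 U=1 S=0
  [1] read 0x4E idx=4: raw=0x51007 flags P=1 W=1 U=1 S=0
  [2] read 0x51 idx=8: raw=0x55007 flags P=1 W=1 U=1 S=0
  ✓ 0x55E1C  — 3 lookups

Access #2 fault: NONE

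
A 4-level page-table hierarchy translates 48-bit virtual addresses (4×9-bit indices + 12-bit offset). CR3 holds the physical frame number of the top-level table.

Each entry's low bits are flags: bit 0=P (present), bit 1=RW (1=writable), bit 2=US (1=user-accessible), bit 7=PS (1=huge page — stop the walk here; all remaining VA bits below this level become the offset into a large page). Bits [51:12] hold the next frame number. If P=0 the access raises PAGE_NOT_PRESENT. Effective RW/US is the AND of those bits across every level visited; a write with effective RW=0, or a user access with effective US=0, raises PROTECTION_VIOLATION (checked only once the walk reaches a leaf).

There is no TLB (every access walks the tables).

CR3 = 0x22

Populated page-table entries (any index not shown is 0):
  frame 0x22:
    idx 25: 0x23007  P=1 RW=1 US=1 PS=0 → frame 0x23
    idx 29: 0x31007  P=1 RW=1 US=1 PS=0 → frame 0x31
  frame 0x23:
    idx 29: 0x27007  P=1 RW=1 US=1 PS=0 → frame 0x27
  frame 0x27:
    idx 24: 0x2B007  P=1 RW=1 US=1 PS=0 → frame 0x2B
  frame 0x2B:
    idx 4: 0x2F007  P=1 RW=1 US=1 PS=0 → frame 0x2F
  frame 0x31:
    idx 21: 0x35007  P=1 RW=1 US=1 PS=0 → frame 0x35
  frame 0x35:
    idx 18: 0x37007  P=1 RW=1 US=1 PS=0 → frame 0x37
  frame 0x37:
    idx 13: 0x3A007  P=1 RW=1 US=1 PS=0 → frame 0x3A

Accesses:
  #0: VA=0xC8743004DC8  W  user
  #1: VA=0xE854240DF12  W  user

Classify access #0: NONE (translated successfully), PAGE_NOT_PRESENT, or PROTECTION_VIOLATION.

Trace:
#0 VA=0xC8743004DC8 (w,user):
  [0] read 0x22 idx=25: raw=0x23007 flags P=1 W=1 U=1 S=0
  [1] read 0x23 idx=29: raw=0x27007 flags P=1 W=1 U=1 S=0
  [2] read 0x27 idx=24: raw=0x2B007 flags P=1 W=1 U=1 S=0
  [3] read 0x2B idx=4: raw=0x2F007 flags P=1 W=1 U=1 S=0
  → PA=0x2FDC8  (4 entries read)
#1 VA=0xE854240DF12 (w,user):
  [0] read 0x22 idx=29: raw=0x31007 flags P=1 W=1 U=1 S=0
  [1] read 0x31 idx=21: raw=0x35007 flags P=1 W=1 U=1 S=0
  [2] read 0x35 idx=18: raw=0x37007 flags P=1 W=1 U=1 S=0
  [3] read 0x37 idx=13: raw=0x3A007 flags P=1 W=1 U=1 S=0
  → PA=0x3AF12  (4 entries read)

Access #0 fault: NONE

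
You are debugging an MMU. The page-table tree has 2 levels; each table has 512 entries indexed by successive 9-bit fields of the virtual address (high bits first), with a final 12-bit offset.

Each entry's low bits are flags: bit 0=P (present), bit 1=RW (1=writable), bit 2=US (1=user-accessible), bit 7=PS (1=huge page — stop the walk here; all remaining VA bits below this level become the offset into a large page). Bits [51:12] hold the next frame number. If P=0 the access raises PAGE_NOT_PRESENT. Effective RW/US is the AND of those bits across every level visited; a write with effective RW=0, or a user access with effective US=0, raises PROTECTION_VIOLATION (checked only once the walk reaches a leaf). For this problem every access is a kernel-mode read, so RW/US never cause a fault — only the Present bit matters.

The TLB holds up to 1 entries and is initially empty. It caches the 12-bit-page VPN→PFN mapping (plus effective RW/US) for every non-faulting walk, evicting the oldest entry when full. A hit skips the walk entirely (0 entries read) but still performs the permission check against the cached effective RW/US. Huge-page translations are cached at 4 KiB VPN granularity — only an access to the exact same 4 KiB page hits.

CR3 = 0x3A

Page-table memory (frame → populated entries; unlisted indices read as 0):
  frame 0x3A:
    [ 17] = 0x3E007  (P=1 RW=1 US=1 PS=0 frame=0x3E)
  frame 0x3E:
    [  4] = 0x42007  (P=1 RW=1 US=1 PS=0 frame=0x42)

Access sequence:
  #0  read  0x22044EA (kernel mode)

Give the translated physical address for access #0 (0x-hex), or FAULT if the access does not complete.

Per-access translation:
#0 VA=0x22044EA (r,kernel):
  L0 @0x3A[17] → 0x3E007  P=1,RW=1,US=1,PS=0
  L1 @0x3E[4] → 0x42007  P=1,RW=1,US=1,PS=0
  ✓ 0x424EA  — 2 lookups

Access #0 PA: 0x424EA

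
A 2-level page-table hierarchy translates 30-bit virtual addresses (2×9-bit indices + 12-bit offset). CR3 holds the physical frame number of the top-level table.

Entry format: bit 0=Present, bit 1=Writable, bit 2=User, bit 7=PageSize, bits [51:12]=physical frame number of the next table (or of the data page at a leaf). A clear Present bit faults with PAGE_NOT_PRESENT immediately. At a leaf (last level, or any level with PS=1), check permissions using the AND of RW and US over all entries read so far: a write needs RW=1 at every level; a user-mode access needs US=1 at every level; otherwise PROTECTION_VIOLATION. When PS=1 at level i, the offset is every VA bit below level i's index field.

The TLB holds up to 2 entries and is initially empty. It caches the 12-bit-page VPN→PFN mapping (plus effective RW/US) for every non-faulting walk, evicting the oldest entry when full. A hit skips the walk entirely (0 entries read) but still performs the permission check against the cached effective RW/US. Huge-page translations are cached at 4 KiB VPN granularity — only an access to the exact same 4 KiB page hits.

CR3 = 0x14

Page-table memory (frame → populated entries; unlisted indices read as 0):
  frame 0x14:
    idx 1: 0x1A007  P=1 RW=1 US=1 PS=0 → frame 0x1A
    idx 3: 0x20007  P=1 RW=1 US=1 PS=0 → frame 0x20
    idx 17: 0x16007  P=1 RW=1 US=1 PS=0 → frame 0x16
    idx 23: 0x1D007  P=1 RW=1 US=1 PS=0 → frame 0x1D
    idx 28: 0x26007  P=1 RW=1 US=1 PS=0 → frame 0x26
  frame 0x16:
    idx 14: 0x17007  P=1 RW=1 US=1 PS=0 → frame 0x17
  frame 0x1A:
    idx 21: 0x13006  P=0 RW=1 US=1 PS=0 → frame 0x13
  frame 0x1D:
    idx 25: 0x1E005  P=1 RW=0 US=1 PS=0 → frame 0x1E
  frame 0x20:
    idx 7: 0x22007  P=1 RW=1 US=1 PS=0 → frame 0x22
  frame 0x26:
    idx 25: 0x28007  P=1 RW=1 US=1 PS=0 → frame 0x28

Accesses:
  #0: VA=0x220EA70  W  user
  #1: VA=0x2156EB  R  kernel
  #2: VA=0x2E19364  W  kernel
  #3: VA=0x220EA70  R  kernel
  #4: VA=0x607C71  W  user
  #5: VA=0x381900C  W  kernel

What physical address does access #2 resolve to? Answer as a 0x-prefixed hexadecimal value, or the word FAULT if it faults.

Walk each access:
#0 VA=0x220EA70 (w,user):
  L0 @0x14[17] → 0x16007  P=1,RW=1,US=1,PS=0
  L1 @0x16[14] → 0x17007  P=1,RW=1,US=1,PS=0
  ✓ 0x17A70  — 2 lookups
#1 VA=0x2156EB (r,kernel):
  L0 @0x14[1] → 0x1A007  P=1,RW=1,US=1,PS=0
  L1 @0x1A[21] → 0x13006  P=0,RW=1,US=1,PS=0
  ⇒ fault: PAGE_NOT_PRESENT  — 2 lookups
#2 VA=0x2E19364 (w,kernel):
  L0 @0x14[23] → 0x1D007  P=1,RW=1,US=1,PS=0
  L1 @0x1D[25] → 0x1E005  P=1,RW=0,US=1,PS=0
  ⇒ fault: PROTECTION_VIOLATION  — 2 lookups
#3 VA=0x220EA70 (r,kernel):
  TLB hit vpn=0x220E → PA=0x17A70
#4 VA=0x607C71 (w,user):
  L0 @0x14[3] → 0x20007  P=1,RW=1,US=1,PS=0
  L1 @0x20[7] → 0x22007  P=1,RW=1,US=1,PS=0
  ✓ 0x22C71  — 2 lookups
#5 VA=0x381900C (w,kernel):
  L0 @0x14[28] → 0x26007  P=1,RW=1,US=1,PS=0
  L1 @0x26[25] → 0x28007  P=1,RW=1,US=1,PS=0
  ✓ 0x2800C  — 2 lookups

Access #2 PA: FAULT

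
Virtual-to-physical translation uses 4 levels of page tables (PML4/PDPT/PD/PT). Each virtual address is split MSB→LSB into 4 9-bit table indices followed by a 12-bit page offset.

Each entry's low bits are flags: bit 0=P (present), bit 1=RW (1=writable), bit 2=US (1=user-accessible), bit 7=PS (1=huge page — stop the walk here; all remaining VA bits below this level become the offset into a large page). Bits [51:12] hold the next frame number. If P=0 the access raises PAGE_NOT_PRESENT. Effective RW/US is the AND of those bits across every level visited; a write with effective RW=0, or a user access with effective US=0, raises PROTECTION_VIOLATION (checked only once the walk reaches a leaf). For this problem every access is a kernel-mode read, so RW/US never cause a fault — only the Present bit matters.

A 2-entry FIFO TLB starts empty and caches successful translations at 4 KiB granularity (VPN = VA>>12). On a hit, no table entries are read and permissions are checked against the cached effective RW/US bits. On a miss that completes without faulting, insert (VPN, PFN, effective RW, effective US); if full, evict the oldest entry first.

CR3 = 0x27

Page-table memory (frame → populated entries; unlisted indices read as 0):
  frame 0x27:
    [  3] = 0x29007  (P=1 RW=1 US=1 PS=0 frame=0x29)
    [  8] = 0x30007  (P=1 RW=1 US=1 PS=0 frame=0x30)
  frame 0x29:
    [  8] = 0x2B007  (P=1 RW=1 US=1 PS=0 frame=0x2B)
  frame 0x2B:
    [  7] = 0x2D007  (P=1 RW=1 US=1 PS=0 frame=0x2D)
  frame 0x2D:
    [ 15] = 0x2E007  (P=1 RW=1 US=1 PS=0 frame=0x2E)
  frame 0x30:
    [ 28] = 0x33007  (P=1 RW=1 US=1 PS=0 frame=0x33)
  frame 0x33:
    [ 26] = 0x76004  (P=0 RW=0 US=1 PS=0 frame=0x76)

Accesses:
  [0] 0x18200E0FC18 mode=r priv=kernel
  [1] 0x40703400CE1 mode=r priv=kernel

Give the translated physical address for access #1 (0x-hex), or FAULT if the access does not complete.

Walk each access:
#0 VA=0x18200E0FC18 (r,kernel):
  L0 @0x27[3] → 0x29007  P=1,RW=1,US=1,PS=0
  L1 @0x29[8] → 0x2B007  P=1,RW=1,US=1,PS=0
  L2 @0x2B[7] → 0x2D007  P=1,RW=1,US=1,PS=0
  L3 @0x2D[15] → 0x2E007  P=1,RW=1,US=1,PS=0
  ✓ 0x2EC18  — 4 lookups
#1 VA=0x40703400CE1 (r,kernel):
  L0 @0x27[8] → 0x30007  P=1,RW=1,US=1,PS=0
  L1 @0x30[28] → 0x33007  P=1,RW=1,US=1,PS=0
  L2 @0x33[26] → 0x76004  P=0,RW=0,US=1,PS=0
  ✗ PAGE_NOT_PRESENT  [3 reads]

Access #1 PA: FAULT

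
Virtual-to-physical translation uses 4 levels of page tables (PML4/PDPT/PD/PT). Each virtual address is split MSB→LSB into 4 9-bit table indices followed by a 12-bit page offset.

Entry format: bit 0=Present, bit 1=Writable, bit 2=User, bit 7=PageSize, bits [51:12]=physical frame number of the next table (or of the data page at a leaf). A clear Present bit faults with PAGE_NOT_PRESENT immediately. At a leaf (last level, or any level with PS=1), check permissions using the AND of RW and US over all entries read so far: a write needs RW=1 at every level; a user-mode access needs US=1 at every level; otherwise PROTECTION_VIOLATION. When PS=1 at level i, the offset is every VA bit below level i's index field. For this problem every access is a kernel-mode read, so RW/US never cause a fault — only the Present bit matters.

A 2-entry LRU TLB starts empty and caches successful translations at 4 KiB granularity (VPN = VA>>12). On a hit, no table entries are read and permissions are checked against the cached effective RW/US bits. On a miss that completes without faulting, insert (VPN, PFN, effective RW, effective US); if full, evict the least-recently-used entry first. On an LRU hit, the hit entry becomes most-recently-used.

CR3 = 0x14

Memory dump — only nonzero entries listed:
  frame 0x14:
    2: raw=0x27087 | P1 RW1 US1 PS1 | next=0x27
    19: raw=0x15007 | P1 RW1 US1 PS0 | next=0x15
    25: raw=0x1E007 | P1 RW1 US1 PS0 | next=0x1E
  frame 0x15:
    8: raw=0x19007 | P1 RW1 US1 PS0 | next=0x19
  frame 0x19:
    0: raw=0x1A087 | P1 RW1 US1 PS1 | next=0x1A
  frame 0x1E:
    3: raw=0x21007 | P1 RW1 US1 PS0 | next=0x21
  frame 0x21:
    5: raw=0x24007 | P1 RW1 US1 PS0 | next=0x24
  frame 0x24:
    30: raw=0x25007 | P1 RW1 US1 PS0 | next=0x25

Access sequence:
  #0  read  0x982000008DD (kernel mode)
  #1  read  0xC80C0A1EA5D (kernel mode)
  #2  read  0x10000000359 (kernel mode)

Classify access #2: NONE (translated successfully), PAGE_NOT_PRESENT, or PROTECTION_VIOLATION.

Per-access translation:
#0 VA=0x982000008DD (r,kernel):
  L0: frame=0x14 idx=19 entry=0x15007 [P=1 RW=1 US=1 PS=0]
  L1: frame=0x15 idx=8 entry=0x19007 [P=1 RW=1 US=1 PS=0]
  L2: frame=0x19 idx=0 entry=0x1A087 [P=1 RW=1 US=1 PS=1]
  ✓ 0x1A8DD (huge @L2)  — 3 lookups
#1 VA=0xC80C0A1EA5D (r,kernel):
  L0: frame=0x14 idx=25 entry=0x1E007 [P=1 RW=1 US=1 PS=0]
  L1: frame=0x1E idx=3 entry=0x21007 [P=1 RW=1 US=1 PS=0]
  L2: frame=0x21 idx=5 entry=0x24007 [P=1 RW=1 US=1 PS=0]
  L3: frame=0x24 idx=30 entry=0x25007 [P=1 RW=1 US=1 PS=0]
  ✓ 0x25A5D  — 4 lookups
#2 VA=0x10000000359 (r,kernel):
  L0: frame=0x14 idx=2 entry=0x27087 [P=1 RW=1 US=1 PS=1]
  ✓ 0x27359 (huge @L0)  — 1 lookups

Access #2 fault: NONE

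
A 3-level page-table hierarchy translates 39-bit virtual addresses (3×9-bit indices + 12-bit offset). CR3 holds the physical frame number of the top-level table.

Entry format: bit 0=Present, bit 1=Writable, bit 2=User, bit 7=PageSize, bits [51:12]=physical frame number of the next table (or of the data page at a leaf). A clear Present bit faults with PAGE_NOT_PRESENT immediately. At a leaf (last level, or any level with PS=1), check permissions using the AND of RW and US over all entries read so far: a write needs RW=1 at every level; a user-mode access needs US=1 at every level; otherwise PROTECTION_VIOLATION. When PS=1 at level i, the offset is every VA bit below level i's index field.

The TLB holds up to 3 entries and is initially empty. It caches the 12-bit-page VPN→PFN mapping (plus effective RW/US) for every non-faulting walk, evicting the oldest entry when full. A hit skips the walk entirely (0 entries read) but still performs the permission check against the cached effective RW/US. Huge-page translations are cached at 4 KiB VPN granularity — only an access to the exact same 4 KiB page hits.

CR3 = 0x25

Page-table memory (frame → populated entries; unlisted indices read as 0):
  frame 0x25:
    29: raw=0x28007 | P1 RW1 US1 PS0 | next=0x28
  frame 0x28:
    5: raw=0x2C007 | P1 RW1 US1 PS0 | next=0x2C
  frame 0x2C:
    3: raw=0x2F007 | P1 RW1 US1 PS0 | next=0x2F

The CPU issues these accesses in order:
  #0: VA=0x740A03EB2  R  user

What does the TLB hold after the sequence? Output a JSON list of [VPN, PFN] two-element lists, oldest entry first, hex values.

Walk each access:
#0 VA=0x740A03EB2 (r,user):
  [0] read 0x25 idx=29: raw=0x28007 flags P=1 W=1 U=1 S=0
  [1] read 0x28 idx=5: raw=0x2C007 flags P=1 W=1 U=1 S=0
  [2] read 0x2C idx=3: raw=0x2F007 flags P=1 W=1 U=1 S=0
  ✓ 0x2FEB2  — 3 lookups

TLB: [["0x740A03", "0x2F"]]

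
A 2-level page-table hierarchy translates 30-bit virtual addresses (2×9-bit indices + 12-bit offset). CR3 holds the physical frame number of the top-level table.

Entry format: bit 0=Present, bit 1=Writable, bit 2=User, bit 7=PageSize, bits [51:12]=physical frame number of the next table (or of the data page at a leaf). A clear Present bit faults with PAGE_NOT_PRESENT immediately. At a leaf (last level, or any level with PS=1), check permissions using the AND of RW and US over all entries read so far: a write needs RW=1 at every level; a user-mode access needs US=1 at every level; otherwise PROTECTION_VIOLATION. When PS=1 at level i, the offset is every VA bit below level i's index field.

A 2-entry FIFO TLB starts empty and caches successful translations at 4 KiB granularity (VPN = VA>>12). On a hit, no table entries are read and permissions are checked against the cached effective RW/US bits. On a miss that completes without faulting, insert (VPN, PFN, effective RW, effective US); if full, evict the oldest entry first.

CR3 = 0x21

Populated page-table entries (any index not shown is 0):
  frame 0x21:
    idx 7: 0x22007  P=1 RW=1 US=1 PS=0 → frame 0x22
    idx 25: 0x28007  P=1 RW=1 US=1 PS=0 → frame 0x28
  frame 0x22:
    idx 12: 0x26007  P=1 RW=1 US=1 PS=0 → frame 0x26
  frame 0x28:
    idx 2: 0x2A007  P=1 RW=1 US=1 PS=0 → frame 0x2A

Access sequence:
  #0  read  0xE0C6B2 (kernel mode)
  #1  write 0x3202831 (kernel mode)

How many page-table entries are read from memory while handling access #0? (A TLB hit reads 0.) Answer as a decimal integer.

Trace:
#0 VA=0xE0C6B2 (r,kernel):
  [0] read 0x21 idx=7: raw=0x22007 flags P=1 W=1 U=1 S=0
  [1] read 0x22 idx=12: raw=0x26007 flags P=1 W=1 U=1 S=0
  ✓ 0x266B2  — 2 lookups
#1 VA=0x3202831 (w,kernel):
  [0] read 0x21 idx=25: raw=0x28007 flags P=1 W=1 U=1 S=0
  [1] read 0x28 idx=2: raw=0x2A007 flags P=1 W=1 U=1 S=0
  ✓ 0x2A831  — 2 lookups

Entries read for #0: 2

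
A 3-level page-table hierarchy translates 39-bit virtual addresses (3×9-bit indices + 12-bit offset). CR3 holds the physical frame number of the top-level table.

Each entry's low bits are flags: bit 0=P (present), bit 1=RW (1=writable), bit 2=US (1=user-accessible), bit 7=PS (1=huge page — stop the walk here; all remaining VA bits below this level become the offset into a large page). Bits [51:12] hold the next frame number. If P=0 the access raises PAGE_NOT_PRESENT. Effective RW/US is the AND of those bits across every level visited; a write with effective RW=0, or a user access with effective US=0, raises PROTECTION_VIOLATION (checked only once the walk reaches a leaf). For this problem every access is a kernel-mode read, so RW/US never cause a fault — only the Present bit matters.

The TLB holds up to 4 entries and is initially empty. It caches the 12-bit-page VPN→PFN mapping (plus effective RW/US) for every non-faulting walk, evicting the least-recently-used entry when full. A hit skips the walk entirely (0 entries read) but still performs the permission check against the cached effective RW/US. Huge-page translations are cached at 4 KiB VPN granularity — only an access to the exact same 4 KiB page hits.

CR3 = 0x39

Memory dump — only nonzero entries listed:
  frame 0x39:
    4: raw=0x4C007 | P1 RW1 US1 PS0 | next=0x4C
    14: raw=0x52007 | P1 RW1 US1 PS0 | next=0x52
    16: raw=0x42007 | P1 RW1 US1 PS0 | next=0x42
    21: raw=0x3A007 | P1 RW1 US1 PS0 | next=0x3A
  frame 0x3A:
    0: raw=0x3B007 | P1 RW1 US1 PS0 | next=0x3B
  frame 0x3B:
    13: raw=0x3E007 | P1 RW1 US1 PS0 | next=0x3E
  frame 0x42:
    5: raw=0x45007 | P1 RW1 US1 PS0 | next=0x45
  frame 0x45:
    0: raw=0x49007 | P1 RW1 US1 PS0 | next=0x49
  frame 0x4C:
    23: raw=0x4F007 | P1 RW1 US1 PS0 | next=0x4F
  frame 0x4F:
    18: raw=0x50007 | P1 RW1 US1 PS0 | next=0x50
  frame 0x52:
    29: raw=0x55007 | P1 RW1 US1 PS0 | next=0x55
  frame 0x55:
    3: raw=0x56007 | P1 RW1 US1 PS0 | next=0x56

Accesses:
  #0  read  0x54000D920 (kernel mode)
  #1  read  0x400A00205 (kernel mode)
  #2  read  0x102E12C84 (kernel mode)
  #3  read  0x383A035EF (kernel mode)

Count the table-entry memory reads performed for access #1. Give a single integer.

Trace:
#0 VA=0x54000D920 (r,kernel):
  lvl0: tbl 0x39, slot 21 ⇒ 0x3A007 (P1/RW1/US1/PS0)
  lvl1: tbl 0x3A, slot 0 ⇒ 0x3B007 (P1/RW1/US1/PS0)
  lvl2: tbl 0x3B, slot 13 ⇒ 0x3E007 (P1/RW1/US1/PS0)
  ✓ 0x3E920  — 3 lookups
#1 VA=0x400A00205 (r,kernel):
  lvl0: tbl 0x39, slot 16 ⇒ 0x42007 (P1/RW1/US1/PS0)
  lvl1: tbl 0x42, slot 5 ⇒ 0x45007 (P1/RW1/US1/PS0)
  lvl2: tbl 0x45, slot 0 ⇒ 0x49007 (P1/RW1/US1/PS0)
  ✓ 0x49205  — 3 lookups
#2 VA=0x102E12C84 (r,kernel):
  lvl0: tbl 0x39, slot 4 ⇒ 0x4C007 (P1/RW1/US1/PS0)
  lvl1: tbl 0x4C, slot 23 ⇒ 0x4F007 (P1/RW1/US1/PS0)
  lvl2: tbl 0x4F, slot 18 ⇒ 0x50007 (P1/RW1/US1/PS0)
  ✓ 0x50C84  — 3 lookups
#3 VA=0x383A035EF (r,kernel):
  lvl0: tbl 0x39, slot 14 ⇒ 0x52007 (P1/RW1/US1/PS0)
  lvl1: tbl 0x52, slot 29 ⇒ 0x55007 (P1/RW1/US1/PS0)
  lvl2: tbl 0x55, slot 3 ⇒ 0x56007 (P1/RW1/US1/PS0)
  ✓ 0x565EF  — 3 lookups

Entries read for #1: 3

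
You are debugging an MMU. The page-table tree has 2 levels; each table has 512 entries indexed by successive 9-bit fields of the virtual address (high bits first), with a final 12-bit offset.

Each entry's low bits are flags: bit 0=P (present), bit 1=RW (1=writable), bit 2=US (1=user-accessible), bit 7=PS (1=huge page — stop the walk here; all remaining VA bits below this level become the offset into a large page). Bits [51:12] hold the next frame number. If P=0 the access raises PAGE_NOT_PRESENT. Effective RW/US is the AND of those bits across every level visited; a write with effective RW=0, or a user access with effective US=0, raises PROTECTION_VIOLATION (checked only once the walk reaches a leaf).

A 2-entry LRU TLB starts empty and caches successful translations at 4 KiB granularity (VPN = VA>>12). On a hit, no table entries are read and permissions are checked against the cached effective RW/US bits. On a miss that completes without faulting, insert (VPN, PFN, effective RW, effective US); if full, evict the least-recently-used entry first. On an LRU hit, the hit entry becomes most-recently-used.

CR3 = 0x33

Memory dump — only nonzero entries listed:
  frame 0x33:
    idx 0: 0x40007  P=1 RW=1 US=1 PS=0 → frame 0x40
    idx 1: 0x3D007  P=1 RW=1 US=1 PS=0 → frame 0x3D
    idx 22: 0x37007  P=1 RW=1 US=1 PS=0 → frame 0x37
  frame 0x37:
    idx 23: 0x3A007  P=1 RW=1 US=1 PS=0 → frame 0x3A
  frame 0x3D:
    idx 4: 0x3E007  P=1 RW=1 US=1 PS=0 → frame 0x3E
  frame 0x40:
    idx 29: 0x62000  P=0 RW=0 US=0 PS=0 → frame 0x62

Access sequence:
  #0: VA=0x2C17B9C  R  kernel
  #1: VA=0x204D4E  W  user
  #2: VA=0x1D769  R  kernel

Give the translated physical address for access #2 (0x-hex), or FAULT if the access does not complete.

Walk each access:
#0 VA=0x2C17B9C (r,kernel):
  lvl0: tbl 0x33, slot 22 ⇒ 0x37007 (P1/RW1/US1/PS0)
  lvl1: tbl 0x37, slot 23 ⇒ 0x3A007 (P1/RW1/US1/PS0)
  → PA=0x3AB9C  (2 entries read)
#1 VA=0x204D4E (w,user):
  lvl0: tbl 0x33, slot 1 ⇒ 0x3D007 (P1/RW1/US1/PS0)
  lvl1: tbl 0x3D, slot 4 ⇒ 0x3E007 (P1/RW1/US1/PS0)
  → PA=0x3ED4E  (2 entries read)
#2 VA=0x1D769 (r,kernel):
  lvl0: tbl 0x33, slot 0 ⇒ 0x40007 (P1/RW1/US1/PS0)
  lvl1: tbl 0x40, slot 29 ⇒ 0x62000 (P0/RW0/US0/PS0)
  → PAGE_NOT_PRESENT  (2 entries read)

Access #2 PA: FAULT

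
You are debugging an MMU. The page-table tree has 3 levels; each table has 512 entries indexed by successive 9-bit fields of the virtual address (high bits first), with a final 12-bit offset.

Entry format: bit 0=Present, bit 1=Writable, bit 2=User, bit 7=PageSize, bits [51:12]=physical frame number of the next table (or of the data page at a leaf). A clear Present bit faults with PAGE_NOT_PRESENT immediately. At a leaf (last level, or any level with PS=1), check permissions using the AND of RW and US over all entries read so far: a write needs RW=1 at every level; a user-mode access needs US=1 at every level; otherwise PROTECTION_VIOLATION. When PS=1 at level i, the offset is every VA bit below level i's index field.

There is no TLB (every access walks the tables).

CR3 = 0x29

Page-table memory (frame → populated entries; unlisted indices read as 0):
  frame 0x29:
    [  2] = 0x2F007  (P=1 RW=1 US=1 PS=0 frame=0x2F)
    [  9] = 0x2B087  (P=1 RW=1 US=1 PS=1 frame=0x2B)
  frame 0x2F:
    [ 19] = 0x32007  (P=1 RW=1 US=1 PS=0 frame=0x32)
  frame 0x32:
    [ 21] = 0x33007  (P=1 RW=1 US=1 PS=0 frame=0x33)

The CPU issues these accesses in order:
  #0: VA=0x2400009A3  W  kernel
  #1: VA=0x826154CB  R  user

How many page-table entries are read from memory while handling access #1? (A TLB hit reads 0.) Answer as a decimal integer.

Per-access translation:
#0 VA=0x2400009A3 (w,kernel):
  L0 @0x29[9] → 0x2B087  P=1,RW=1,US=1,PS=1
  ✓ 0x2B9A3 (huge @L0)  — 1 lookups
#1 VA=0x826154CB (r,user):
  L0 @0x29[2] → 0x2F007  P=1,RW=1,US=1,PS=0
  L1 @0x2F[19] → 0x32007  P=1,RW=1,US=1,PS=0
  L2 @0x32[21] → 0x33007  P=1,RW=1,US=1,PS=0
  ✓ 0x334CB  — 3 lookups

Entries read for #1: 3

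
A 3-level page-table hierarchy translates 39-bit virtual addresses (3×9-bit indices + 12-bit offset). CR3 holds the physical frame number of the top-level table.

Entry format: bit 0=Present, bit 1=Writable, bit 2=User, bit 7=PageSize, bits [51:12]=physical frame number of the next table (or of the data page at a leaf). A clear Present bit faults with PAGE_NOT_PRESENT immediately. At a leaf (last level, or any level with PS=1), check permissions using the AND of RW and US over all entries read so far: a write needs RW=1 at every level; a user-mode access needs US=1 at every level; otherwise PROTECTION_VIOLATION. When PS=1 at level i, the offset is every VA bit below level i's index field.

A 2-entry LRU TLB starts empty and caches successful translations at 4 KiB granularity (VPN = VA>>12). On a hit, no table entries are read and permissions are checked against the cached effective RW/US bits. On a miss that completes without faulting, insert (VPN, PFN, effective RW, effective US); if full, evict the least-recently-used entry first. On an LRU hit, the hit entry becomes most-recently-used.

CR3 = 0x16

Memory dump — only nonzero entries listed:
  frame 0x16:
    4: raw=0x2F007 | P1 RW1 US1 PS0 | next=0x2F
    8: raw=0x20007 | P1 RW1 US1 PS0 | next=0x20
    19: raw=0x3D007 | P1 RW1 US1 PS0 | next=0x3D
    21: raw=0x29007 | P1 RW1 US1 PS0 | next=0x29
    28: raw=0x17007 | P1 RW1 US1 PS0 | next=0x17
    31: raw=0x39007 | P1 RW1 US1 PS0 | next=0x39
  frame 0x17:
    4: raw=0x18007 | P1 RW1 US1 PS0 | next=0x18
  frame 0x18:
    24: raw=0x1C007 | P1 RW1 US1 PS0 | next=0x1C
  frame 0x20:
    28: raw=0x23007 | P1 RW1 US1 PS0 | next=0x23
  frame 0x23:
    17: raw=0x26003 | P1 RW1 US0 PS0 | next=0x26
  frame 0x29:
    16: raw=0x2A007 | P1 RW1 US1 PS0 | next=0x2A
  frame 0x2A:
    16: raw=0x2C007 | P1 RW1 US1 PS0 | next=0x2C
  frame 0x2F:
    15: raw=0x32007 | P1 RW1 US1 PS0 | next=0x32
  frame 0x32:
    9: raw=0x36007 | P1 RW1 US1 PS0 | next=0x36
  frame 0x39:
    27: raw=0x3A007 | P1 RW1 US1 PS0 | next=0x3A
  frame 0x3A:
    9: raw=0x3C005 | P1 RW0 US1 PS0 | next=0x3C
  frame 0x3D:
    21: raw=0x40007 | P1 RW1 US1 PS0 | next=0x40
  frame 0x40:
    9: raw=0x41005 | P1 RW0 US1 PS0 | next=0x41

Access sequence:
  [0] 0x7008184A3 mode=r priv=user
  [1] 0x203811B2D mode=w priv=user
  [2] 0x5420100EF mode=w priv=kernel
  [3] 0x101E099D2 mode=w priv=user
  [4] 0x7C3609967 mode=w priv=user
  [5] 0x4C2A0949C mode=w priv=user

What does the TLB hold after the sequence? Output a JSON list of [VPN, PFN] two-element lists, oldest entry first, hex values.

Trace:
#0 VA=0x7008184A3 (r,user):
  lvl0: tbl 0x16, slot 28 ⇒ 0x17007 (P1/RW1/US1/PS0)
  lvl1: tbl 0x17, slot 4 ⇒ 0x18007 (P1/RW1/US1/PS0)
  lvl2: tbl 0x18, slot 24 ⇒ 0x1C007 (P1/RW1/US1/PS0)
  ⇒ phys 0x1C4A3  [3 reads]
#1 VA=0x203811B2D (w,user):
  lvl0: tbl 0x16, slot 8 ⇒ 0x20007 (P1/RW1/US1/PS0)
  lvl1: tbl 0x20, slot 28 ⇒ 0x23007 (P1/RW1/US1/PS0)
  lvl2: tbl 0x23, slot 17 ⇒ 0x26003 (P1/RW1/US0/PS0)
  → PROTECTION_VIOLATION  (3 entries read)
#2 VA=0x5420100EF (w,kernel):
  lvl0: tbl 0x16, slot 21 ⇒ 0x29007 (P1/RW1/US1/PS0)
  lvl1: tbl 0x29, slot 16 ⇒ 0x2A007 (P1/RW1/US1/PS0)
  lvl2: tbl 0x2A, slot 16 ⇒ 0x2C007 (P1/RW1/US1/PS0)
  ⇒ phys 0x2C0EF  [3 reads]
#3 VA=0x101E099D2 (w,user):
  lvl0: tbl 0x16, slot 4 ⇒ 0x2F007 (P1/RW1/US1/PS0)
  lvl1: tbl 0x2F, slot 15 ⇒ 0x32007 (P1/RW1/US1/PS0)
  lvl2: tbl 0x32, slot 9 ⇒ 0x36007 (P1/RW1/US1/PS0)
  ⇒ phys 0x369D2  [3 reads]
#4 VA=0x7C3609967 (w,user):
  lvl0: tbl 0x16, slot 31 ⇒ 0x39007 (P1/RW1/US1/PS0)
  lvl1: tbl 0x39, slot 27 ⇒ 0x3A007 (P1/RW1/US1/PS0)
  lvl2: tbl 0x3A, slot 9 ⇒ 0x3C005 (P1/RW0/US1/PS0)
  → PROTECTION_VIOLATION  (3 entries read)
#5 VA=0x4C2A0949C (w,user):
  lvl0: tbl 0x16, slot 19 ⇒ 0x3D007 (P1/RW1/US1/PS0)
  lvl1: tbl 0x3D, slot 21 ⇒ 0x40007 (P1/RW1/US1/PS0)
  lvl2: tbl 0x40, slot 9 ⇒ 0x41005 (P1/RW0/US1/PS0)
  → PROTECTION_VIOLATION  (3 entries read)

TLB: [["0x542010", "0x2C"], ["0x101E09", "0x36"]]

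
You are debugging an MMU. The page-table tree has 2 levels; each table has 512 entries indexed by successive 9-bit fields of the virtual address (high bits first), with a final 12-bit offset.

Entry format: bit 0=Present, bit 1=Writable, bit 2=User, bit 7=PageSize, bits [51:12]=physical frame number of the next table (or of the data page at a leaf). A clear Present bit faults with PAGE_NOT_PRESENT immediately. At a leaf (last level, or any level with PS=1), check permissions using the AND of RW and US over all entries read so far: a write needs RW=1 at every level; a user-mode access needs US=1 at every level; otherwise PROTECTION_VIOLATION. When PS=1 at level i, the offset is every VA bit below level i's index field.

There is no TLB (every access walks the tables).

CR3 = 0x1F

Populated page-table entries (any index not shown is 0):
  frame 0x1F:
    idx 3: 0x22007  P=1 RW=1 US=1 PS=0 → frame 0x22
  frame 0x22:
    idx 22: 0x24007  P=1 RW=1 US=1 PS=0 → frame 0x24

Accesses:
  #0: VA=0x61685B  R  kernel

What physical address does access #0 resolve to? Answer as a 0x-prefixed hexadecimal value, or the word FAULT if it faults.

Walk each access:
#0 VA=0x61685B (r,kernel):
  L0 @0x1F[3] → 0x22007  P=1,RW=1,US=1,PS=0
  L1 @0x22[22] → 0x24007  P=1,RW=1,US=1,PS=0
  ✓ 0x2485B  — 2 lookups

Access #0 PA: 0x2485B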